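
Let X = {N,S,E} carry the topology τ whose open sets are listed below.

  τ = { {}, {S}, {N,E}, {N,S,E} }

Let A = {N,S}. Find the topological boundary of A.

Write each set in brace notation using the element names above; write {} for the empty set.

open subsets of A: {}, {S}; so int(A) = {S}
closure: X∖int(X∖A) = X∖{} = {N,S,E}
∂A = {N,S,E} minus {S} = {N,E}

{N,E}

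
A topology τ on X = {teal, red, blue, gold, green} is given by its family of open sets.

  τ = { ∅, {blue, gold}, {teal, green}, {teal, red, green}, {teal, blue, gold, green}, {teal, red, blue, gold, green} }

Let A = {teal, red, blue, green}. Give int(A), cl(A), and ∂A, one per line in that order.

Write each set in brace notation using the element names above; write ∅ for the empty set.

int(A) = {teal, red, green}
cl(A)  = {teal, red, blue, gold, green}
∂A     = {blue, gold}

open subsets of A: ∅, {teal, green}, {teal, red, green}; so int(A) = {teal, red, green}
closure: X∖int(X∖A) = X∖∅ = {teal, red, blue, gold, green}
∂A = {teal, red, blue, gold, green} minus {teal, red, green} = {blue, gold}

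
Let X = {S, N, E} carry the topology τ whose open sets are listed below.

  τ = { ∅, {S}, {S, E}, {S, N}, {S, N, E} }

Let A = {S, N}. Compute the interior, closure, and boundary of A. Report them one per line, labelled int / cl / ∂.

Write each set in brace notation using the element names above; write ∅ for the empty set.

open subsets of A: ∅, {S}, {S, N}; so int(A) = {S, N}
closure: X∖int(X∖A) = X∖∅ = {S, N, E}
∂A = {S, N, E} minus {S, N} = {E}

int(A) = {S, N}
cl(A)  = {S, N, E}
∂A     = {E}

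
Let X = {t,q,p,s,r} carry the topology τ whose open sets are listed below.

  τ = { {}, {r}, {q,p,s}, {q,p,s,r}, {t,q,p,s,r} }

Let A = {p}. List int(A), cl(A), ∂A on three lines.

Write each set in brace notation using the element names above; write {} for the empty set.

int(A) = {}
cl(A)  = {t,q,p,s}
∂A     = {t,q,p,s}

interior: largest open inside A is {} (from {})
cl via duality: int({t,q,s,r}) = {r}, so X∖{r} = {t,q,p,s}
cl∖int = {t,q,p,s}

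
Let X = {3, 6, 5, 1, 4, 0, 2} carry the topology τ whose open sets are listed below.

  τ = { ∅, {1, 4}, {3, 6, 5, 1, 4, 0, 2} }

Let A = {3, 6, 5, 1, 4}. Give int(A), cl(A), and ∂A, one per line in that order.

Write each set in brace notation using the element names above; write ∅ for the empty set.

int(A) = {1, 4}
cl(A)  = {3, 6, 5, 1, 4, 0, 2}
∂A     = {3, 6, 5, 0, 2}

open subsets of A: ∅, {1, 4}; so int(A) = {1, 4}
closure: X∖int(X∖A) = X∖∅ = {3, 6, 5, 1, 4, 0, 2}
∂A = {3, 6, 5, 1, 4, 0, 2} minus {1, 4} = {3, 6, 5, 0, 2}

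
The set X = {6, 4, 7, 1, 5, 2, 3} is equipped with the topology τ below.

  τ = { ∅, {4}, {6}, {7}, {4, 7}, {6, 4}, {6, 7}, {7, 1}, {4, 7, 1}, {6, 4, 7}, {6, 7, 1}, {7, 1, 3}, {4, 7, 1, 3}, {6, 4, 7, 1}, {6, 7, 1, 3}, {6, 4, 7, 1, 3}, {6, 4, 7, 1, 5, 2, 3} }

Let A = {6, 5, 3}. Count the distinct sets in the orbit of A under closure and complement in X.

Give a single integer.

8

X∖A={4, 7, 1, 2}, int(X∖A)={4, 7, 1}, hence cl(A)={6, 5, 2, 3}
Orbit (k=closure, c=complement):
  1. A     = {6, 5, 3}
  2. kA    = {6, 5, 2, 3}
  3. cA    = {4, 7, 1, 2}
  4. ckA   = {4, 7, 1}
  5. kcA   = {4, 7, 1, 5, 2, 3}
  6. ckcA  = {6}
  7. kckcA = {6, 5, 2}
  8. ckckcA = {4, 7, 1, 3}
(closed under both — stop)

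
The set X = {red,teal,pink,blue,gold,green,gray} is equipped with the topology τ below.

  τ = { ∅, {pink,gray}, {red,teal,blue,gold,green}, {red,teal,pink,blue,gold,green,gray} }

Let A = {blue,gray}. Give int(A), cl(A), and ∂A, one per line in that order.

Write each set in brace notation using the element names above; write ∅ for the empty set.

open subsets of A: ∅; so int(A) = ∅
closure: X∖int(X∖A) = X∖∅ = {red,teal,pink,blue,gold,green,gray}
∂A = {red,teal,pink,blue,gold,green,gray} minus ∅ = {red,teal,pink,blue,gold,green,gray}

int(A) = ∅
cl(A)  = {red,teal,pink,blue,gold,green,gray}
∂A     = {red,teal,pink,blue,gold,green,gray}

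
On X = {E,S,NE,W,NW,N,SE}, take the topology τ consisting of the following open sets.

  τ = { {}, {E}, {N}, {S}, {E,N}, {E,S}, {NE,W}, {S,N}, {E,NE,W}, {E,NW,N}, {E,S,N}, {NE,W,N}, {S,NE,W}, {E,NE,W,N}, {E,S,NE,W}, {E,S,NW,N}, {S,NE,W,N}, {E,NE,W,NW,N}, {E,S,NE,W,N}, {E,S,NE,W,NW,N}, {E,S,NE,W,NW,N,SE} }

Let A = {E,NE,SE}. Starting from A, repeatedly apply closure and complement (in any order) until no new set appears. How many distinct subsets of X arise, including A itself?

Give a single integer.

cl via duality: int({S,W,NW,N}) = {S,N}, so X∖{S,N} = {E,NE,W,NW,SE}
Write k for closure, c for complement:
  1. A     = {E,NE,SE}
  2. kA    = {E,NE,W,NW,SE}
  3. cA    = {S,W,NW,N}
  4. ckA   = {S,N}
  5. kcA   = {S,NE,W,NW,N,SE}
  6. kckA  = {S,NW,N,SE}
  7. ckcA  = {E}
  8. ckckA = {E,NE,W}
  9. kckcA = {E,NW,SE}
  10. ckckcA = {S,NE,W,N}
applying k or c yields no new set

10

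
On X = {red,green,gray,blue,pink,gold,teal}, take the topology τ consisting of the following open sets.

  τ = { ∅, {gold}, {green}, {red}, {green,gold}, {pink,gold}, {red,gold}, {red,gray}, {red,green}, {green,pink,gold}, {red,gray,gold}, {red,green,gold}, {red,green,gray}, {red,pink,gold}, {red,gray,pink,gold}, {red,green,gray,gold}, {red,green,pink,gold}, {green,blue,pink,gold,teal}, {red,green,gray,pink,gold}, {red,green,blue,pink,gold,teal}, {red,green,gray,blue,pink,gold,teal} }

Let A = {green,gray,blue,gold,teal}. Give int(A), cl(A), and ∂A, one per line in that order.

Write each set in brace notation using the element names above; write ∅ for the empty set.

int(A) = {green,gold}
cl(A)  = {green,gray,blue,pink,gold,teal}
∂A     = {gray,blue,pink,teal}

U open, U⊆A: ∅, {gold}, {green}, {green,gold}. int(A) = ⋃ = {green,gold}
X∖A={red,pink}, int(X∖A)={red}, hence cl(A)={green,gray,blue,pink,gold,teal}
∂A: remove int from cl → {gray,blue,pink,teal}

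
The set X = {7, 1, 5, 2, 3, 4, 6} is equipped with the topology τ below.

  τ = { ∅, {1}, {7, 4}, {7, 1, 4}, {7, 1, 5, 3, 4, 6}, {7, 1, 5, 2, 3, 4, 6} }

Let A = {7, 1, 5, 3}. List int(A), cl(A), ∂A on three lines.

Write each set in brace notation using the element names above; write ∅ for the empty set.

interior: largest open inside A is {1} (from ∅, {1})
cl via duality: int({2, 4, 6}) = ∅, so X∖∅ = {7, 1, 5, 2, 3, 4, 6}
cl∖int = {7, 5, 2, 3, 4, 6}

int(A) = {1}
cl(A)  = {7, 1, 5, 2, 3, 4, 6}
∂A     = {7, 5, 2, 3, 4, 6}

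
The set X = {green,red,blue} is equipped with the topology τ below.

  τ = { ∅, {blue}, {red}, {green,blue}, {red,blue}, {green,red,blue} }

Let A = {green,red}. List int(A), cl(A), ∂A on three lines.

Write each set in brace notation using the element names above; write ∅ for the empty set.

int(A) = {red}
cl(A)  = {green,red}
∂A     = {green}

opens ⊆ A: ∅, {red}; union → int = {red}
complement {blue}; its interior {blue}; cl(A) = X∖{blue} = {green,red}
boundary = {green,red} ∖ {red} = {green}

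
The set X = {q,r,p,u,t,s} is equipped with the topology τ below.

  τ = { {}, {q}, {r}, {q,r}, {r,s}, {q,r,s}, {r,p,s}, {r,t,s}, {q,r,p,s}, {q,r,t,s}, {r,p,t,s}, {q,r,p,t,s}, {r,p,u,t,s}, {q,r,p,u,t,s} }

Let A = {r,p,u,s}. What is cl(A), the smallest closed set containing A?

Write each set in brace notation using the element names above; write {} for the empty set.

X∖A={q,t}, int(X∖A)={q}, hence cl(A)={r,p,u,t,s}

{r,p,u,t,s}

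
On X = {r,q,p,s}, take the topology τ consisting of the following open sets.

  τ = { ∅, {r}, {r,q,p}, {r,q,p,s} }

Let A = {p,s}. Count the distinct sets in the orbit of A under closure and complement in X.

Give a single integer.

6

X∖A={r,q}, int(X∖A)={r}, hence cl(A)={q,p,s}
Orbit (k=closure, c=complement):
  1. A     = {p,s}
  2. kA    = {q,p,s}
  3. cA    = {r,q}
  4. ckA   = {r}
  5. kcA   = {r,q,p,s}
  6. ckcA  = ∅
(closed under both — stop)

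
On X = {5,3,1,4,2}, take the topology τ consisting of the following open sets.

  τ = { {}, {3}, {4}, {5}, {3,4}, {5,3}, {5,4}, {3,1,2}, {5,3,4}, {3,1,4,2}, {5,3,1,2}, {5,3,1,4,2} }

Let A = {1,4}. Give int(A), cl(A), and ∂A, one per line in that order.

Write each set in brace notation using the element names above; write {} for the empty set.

int(A) = {4}
cl(A)  = {1,4,2}
∂A     = {1,2}

opens ⊆ A: {}, {4}; union → int = {4}
complement {5,3,2}; its interior {5,3}; cl(A) = X∖{5,3} = {1,4,2}
boundary = {1,4,2} ∖ {4} = {1,2}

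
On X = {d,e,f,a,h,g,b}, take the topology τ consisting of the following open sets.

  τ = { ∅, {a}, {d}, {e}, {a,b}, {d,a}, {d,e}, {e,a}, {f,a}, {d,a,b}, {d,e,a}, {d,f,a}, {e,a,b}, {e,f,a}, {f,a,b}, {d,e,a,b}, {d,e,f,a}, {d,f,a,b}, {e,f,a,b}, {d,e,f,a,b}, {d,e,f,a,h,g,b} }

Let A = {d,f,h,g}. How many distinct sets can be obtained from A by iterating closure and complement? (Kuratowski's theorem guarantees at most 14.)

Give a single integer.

closure: X∖int(X∖A) = X∖{e,a,b} = {d,f,h,g}
Let k=closure and c=complement:
  1. A     = {d,f,h,g}
  2. cA    = {e,a,b}
  3. kcA   = {e,f,a,h,g,b}
  4. ckcA  = {d}
  5. kckcA = {d,h,g}
  6. ckckcA = {e,f,a,b}
— saturated at 6

6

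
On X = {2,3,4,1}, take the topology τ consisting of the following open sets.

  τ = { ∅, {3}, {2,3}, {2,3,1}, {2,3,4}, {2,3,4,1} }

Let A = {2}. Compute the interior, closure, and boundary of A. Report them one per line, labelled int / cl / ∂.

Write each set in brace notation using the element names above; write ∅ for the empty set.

int(A) = ∅
cl(A)  = {2,4,1}
∂A     = {2,4,1}

interior: largest open inside A is ∅ (from ∅)
cl via duality: int({3,4,1}) = {3}, so X∖{3} = {2,4,1}
cl∖int = {2,4,1}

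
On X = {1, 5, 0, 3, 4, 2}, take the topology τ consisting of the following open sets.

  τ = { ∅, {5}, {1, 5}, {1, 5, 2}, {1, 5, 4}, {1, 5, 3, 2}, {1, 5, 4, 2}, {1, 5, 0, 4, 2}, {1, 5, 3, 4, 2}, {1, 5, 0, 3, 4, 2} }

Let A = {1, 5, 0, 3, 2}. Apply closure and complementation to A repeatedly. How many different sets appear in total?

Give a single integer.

cl via duality: int({4}) = ∅, so X∖∅ = {1, 5, 0, 3, 4, 2}
Write k for closure, c for complement:
  1. A     = {1, 5, 0, 3, 2}
  2. kA    = {1, 5, 0, 3, 4, 2}
  3. cA    = {4}
  4. ckA   = ∅
  5. kcA   = {0, 4}
  6. ckcA  = {1, 5, 3, 2}
applying k or c yields no new set

6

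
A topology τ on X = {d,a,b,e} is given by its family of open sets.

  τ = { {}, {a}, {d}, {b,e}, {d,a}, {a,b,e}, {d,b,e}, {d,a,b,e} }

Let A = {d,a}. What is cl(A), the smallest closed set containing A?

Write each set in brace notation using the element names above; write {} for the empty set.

closure: X∖int(X∖A) = X∖{b,e} = {d,a}

{d,a}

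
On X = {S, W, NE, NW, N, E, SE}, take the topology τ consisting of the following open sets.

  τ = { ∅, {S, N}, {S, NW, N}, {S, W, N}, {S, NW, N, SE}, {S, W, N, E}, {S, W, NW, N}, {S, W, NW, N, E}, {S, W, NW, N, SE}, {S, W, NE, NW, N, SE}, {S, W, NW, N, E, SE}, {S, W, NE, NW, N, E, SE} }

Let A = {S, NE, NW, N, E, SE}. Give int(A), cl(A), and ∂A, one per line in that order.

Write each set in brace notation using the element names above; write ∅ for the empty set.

int(A) = {S, NW, N, SE}
cl(A)  = {S, W, NE, NW, N, E, SE}
∂A     = {W, NE, E}

U open, U⊆A: ∅, {S, N}, {S, NW, N}, {S, NW, N, SE}. int(A) = ⋃ = {S, NW, N, SE}
X∖A={W}, int(X∖A)=∅, hence cl(A)={S, W, NE, NW, N, E, SE}
∂A: remove int from cl → {W, NE, E}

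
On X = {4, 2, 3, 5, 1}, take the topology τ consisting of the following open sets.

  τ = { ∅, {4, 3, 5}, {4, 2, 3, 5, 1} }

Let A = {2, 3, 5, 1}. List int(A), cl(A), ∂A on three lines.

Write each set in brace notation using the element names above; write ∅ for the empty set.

int(A) = ∅
cl(A)  = {4, 2, 3, 5, 1}
∂A     = {4, 2, 3, 5, 1}

interior: largest open inside A is ∅ (from ∅)
cl via duality: int({4}) = ∅, so X∖∅ = {4, 2, 3, 5, 1}
cl∖int = {4, 2, 3, 5, 1}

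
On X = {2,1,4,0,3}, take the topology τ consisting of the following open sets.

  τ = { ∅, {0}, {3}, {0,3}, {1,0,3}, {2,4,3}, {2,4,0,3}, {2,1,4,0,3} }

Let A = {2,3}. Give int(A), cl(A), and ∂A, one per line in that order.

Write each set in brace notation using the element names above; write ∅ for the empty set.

int(A) = {3}
cl(A)  = {2,1,4,3}
∂A     = {2,1,4}

open subsets of A: ∅, {3}; so int(A) = {3}
closure: X∖int(X∖A) = X∖{0} = {2,1,4,3}
∂A = {2,1,4,3} minus {3} = {2,1,4}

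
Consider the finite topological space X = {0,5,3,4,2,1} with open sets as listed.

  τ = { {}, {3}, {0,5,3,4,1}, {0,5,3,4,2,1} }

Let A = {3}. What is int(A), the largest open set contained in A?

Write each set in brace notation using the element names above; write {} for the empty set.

{3}

open subsets of A: {}, {3}; so int(A) = {3}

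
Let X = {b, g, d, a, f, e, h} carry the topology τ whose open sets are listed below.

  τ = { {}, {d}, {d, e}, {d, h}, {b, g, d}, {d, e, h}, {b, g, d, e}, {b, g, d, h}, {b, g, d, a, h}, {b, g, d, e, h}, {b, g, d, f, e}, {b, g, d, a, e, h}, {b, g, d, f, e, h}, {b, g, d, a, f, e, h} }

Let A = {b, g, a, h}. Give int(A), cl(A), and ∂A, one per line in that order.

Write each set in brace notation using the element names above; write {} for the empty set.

int(A) = {}
cl(A)  = {b, g, a, f, h}
∂A     = {b, g, a, f, h}

open subsets of A: {}; so int(A) = {}
closure: X∖int(X∖A) = X∖{d, e} = {b, g, a, f, h}
∂A = {b, g, a, f, h} minus {} = {b, g, a, f, h}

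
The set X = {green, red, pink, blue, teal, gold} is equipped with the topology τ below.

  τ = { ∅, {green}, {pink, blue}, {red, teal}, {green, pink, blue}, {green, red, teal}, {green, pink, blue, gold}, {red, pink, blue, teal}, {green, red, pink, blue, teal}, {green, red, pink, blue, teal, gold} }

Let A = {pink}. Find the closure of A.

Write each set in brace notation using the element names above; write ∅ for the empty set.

X∖A={green, red, blue, teal, gold}, int(X∖A)={green, red, teal}, hence cl(A)={pink, blue, gold}

{pink, blue, gold}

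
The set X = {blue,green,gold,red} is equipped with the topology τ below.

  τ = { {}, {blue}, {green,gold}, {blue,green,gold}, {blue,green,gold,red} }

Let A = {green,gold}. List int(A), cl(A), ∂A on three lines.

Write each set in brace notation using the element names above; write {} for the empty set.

open subsets of A: {}, {green,gold}; so int(A) = {green,gold}
closure: X∖int(X∖A) = X∖{blue} = {green,gold,red}
∂A = {green,gold,red} minus {green,gold} = {red}

int(A) = {green,gold}
cl(A)  = {green,gold,red}
∂A     = {red}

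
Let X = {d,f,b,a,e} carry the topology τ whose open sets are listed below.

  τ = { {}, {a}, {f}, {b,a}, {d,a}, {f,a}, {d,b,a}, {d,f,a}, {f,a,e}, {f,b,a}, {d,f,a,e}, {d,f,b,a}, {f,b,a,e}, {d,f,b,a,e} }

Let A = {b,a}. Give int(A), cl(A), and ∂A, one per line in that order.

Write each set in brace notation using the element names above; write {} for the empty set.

open subsets of A: {}, {a}, {b,a}; so int(A) = {b,a}
closure: X∖int(X∖A) = X∖{f} = {d,b,a,e}
∂A = {d,b,a,e} minus {b,a} = {d,e}

int(A) = {b,a}
cl(A)  = {d,b,a,e}
∂A     = {d,e}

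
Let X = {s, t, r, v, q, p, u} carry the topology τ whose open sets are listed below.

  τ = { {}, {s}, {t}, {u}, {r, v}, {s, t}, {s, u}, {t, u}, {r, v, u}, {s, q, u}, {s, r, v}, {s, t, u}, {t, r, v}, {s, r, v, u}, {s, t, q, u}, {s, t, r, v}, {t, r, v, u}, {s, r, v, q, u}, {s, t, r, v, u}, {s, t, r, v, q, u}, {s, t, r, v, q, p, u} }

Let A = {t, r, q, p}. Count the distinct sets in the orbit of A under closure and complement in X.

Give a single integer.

12

cl via duality: int({s, v, u}) = {s, u}, so X∖{s, u} = {t, r, v, q, p}
Write k for closure, c for complement:
  1. A     = {t, r, q, p}
  2. kA    = {t, r, v, q, p}
  3. cA    = {s, v, u}
  4. ckA   = {s, u}
  5. kcA   = {s, r, v, q, p, u}
  6. kckA  = {s, q, p, u}
  7. ckcA  = {t}
  8. ckckA = {t, r, v}
  9. kckcA = {t, p}
  10. kckckA = {t, r, v, p}
  11. ckckcA = {s, r, v, q, u}
  12. ckckckA = {s, q, u}
applying k or c yields no new set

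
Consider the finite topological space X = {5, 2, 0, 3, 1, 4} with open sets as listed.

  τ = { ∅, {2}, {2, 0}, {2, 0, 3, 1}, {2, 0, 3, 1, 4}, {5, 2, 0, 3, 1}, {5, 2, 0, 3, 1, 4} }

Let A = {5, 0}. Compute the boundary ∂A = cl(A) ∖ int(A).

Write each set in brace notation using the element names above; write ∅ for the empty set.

interior: largest open inside A is ∅ (from ∅)
cl via duality: int({2, 3, 1, 4}) = {2}, so X∖{2} = {5, 0, 3, 1, 4}
cl∖int = {5, 0, 3, 1, 4}

{5, 0, 3, 1, 4}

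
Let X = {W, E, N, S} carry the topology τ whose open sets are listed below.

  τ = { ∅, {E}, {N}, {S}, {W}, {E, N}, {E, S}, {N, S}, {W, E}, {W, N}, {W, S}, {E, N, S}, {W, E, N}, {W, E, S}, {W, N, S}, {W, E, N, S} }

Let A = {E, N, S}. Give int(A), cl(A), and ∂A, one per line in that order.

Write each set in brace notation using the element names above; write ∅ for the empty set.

interior: largest open inside A is {E, N, S} (from ∅, {N}, {S}, {E}, {E, S}, {N, S}, {E, N}, {E, N, S})
cl via duality: int({W}) = {W}, so X∖{W} = {E, N, S}
cl∖int = ∅

int(A) = {E, N, S}
cl(A)  = {E, N, S}
∂A     = ∅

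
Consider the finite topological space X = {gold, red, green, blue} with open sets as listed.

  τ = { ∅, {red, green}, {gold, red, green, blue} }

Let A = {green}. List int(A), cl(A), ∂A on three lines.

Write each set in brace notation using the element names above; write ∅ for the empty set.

open subsets of A: ∅; so int(A) = ∅
closure: X∖int(X∖A) = X∖∅ = {gold, red, green, blue}
∂A = {gold, red, green, blue} minus ∅ = {gold, red, green, blue}

int(A) = ∅
cl(A)  = {gold, red, green, blue}
∂A     = {gold, red, green, blue}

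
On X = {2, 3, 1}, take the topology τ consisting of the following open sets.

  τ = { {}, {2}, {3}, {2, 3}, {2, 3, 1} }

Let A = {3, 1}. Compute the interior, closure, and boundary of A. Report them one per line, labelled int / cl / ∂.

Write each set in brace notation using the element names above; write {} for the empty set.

int(A) = {3}
cl(A)  = {3, 1}
∂A     = {1}

open subsets of A: {}, {3}; so int(A) = {3}
closure: X∖int(X∖A) = X∖{2} = {3, 1}
∂A = {3, 1} minus {3} = {1}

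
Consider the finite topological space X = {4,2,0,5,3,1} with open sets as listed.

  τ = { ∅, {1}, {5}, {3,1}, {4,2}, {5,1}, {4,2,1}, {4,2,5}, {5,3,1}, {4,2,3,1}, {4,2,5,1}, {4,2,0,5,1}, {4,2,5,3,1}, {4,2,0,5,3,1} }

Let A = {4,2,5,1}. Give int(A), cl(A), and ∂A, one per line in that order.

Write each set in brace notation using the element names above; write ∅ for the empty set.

int(A) = {4,2,5,1}
cl(A)  = {4,2,0,5,3,1}
∂A     = {0,3}

U open, U⊆A: ∅, {5}, {1}, {5,1}, {4,2}, {4,2,1}, {4,2,5}, {4,2,5,1}. int(A) = ⋃ = {4,2,5,1}
X∖A={0,3}, int(X∖A)=∅, hence cl(A)={4,2,0,5,3,1}
∂A: remove int from cl → {0,3}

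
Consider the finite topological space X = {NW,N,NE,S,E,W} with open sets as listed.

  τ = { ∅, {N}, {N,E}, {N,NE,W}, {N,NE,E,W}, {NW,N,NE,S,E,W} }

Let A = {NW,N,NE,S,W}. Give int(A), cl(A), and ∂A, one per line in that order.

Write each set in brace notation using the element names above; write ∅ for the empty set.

opens ⊆ A: ∅, {N}, {N,NE,W}; union → int = {N,NE,W}
complement {E}; its interior ∅; cl(A) = X∖∅ = {NW,N,NE,S,E,W}
boundary = {NW,N,NE,S,E,W} ∖ {N,NE,W} = {NW,S,E}

int(A) = {N,NE,W}
cl(A)  = {NW,N,NE,S,E,W}
∂A     = {NW,S,E}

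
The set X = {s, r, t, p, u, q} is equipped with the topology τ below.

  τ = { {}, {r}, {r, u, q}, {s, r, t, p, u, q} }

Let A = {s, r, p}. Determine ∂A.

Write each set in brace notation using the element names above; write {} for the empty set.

interior: largest open inside A is {r} (from {}, {r})
cl via duality: int({t, u, q}) = {}, so X∖{} = {s, r, t, p, u, q}
cl∖int = {s, t, p, u, q}

{s, t, p, u, q}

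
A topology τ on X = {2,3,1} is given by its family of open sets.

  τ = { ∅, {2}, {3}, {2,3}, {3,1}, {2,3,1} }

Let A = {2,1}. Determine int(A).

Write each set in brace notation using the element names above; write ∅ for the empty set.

interior: largest open inside A is {2} (from ∅, {2})

{2}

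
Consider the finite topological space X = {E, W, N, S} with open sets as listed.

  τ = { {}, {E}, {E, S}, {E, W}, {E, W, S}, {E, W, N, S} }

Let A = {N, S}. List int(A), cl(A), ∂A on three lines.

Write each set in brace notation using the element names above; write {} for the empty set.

U open, U⊆A: {}. int(A) = ⋃ = {}
X∖A={E, W}, int(X∖A)={E, W}, hence cl(A)={N, S}
∂A: remove int from cl → {N, S}

int(A) = {}
cl(A)  = {N, S}
∂A     = {N, S}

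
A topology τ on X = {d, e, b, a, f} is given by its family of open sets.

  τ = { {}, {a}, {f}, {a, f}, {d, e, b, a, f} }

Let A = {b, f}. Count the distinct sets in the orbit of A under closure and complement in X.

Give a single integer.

cl via duality: int({d, e, a}) = {a}, so X∖{a} = {d, e, b, f}
Write k for closure, c for complement:
  1. A     = {b, f}
  2. kA    = {d, e, b, f}
  3. cA    = {d, e, a}
  4. ckA   = {a}
  5. kcA   = {d, e, b, a}
  6. ckcA  = {f}
applying k or c yields no new set

6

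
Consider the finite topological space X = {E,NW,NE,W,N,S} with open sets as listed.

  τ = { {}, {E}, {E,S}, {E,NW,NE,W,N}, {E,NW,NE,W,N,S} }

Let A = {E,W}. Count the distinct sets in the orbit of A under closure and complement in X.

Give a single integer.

6

complement {NW,NE,N,S}; its interior {}; cl(A) = X∖{} = {E,NW,NE,W,N,S}
With k = closure, c = complement:
  1. A     = {E,W}
  2. kA    = {E,NW,NE,W,N,S}
  3. cA    = {NW,NE,N,S}
  4. ckA   = {}
  5. kcA   = {NW,NE,W,N,S}
  6. ckcA  = {E}
k, c of each give nothing new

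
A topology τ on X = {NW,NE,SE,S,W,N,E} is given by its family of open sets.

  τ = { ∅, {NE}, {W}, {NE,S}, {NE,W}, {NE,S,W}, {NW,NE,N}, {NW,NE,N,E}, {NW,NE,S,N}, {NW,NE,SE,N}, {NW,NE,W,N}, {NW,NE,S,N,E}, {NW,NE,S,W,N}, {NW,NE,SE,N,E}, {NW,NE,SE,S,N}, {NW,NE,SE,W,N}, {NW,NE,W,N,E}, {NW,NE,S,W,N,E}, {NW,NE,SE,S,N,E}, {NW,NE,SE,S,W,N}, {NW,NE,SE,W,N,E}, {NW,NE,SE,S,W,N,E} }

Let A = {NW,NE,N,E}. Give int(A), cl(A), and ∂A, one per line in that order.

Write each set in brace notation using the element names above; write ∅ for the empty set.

int(A) = {NW,NE,N,E}
cl(A)  = {NW,NE,SE,S,N,E}
∂A     = {SE,S}

opens ⊆ A: ∅, {NE}, {NW,NE,N}, {NW,NE,N,E}; union → int = {NW,NE,N,E}
complement {SE,S,W}; its interior {W}; cl(A) = X∖{W} = {NW,NE,SE,S,N,E}
boundary = {NW,NE,SE,S,N,E} ∖ {NW,NE,N,E} = {SE,S}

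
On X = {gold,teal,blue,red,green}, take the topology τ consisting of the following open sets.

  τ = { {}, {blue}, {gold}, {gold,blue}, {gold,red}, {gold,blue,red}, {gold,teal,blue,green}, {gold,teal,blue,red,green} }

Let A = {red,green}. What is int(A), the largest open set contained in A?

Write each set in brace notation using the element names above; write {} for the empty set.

open subsets of A: {}; so int(A) = {}

{}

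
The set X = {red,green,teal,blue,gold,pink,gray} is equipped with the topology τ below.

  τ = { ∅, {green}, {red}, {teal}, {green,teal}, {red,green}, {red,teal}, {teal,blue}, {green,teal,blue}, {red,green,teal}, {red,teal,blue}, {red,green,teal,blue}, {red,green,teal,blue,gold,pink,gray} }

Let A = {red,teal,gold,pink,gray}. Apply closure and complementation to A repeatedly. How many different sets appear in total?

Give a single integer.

cl via duality: int({green,blue}) = {green}, so X∖{green} = {red,teal,blue,gold,pink,gray}
Write k for closure, c for complement:
  1. A     = {red,teal,gold,pink,gray}
  2. kA    = {red,teal,blue,gold,pink,gray}
  3. cA    = {green,blue}
  4. ckA   = {green}
  5. kcA   = {green,blue,gold,pink,gray}
  6. kckA  = {green,gold,pink,gray}
  7. ckcA  = {red,teal}
  8. ckckA = {red,teal,blue}
applying k or c yields no new set

8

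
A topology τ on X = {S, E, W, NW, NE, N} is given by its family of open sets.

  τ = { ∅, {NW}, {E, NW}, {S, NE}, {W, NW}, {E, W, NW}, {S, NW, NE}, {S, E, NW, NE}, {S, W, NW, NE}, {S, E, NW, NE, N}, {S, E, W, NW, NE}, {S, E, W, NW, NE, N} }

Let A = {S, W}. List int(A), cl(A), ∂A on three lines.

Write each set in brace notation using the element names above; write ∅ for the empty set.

int(A) = ∅
cl(A)  = {S, W, NE, N}
∂A     = {S, W, NE, N}

opens ⊆ A: ∅; union → int = ∅
complement {E, NW, NE, N}; its interior {E, NW}; cl(A) = X∖{E, NW} = {S, W, NE, N}
boundary = {S, W, NE, N} ∖ ∅ = {S, W, NE, N}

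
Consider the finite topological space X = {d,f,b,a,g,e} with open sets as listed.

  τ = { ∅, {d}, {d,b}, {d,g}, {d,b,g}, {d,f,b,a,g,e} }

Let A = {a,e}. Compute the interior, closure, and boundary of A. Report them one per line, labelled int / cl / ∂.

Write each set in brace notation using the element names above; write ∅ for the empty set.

interior: largest open inside A is ∅ (from ∅)
cl via duality: int({d,f,b,g}) = {d,b,g}, so X∖{d,b,g} = {f,a,e}
cl∖int = {f,a,e}

int(A) = ∅
cl(A)  = {f,a,e}
∂A     = {f,a,e}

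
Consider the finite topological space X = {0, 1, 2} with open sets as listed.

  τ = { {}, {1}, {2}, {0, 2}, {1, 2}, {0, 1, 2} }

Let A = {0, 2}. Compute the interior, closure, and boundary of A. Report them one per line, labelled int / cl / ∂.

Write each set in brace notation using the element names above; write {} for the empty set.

U open, U⊆A: {}, {2}, {0, 2}. int(A) = ⋃ = {0, 2}
X∖A={1}, int(X∖A)={1}, hence cl(A)={0, 2}
∂A: remove int from cl → {}

int(A) = {0, 2}
cl(A)  = {0, 2}
∂A     = {}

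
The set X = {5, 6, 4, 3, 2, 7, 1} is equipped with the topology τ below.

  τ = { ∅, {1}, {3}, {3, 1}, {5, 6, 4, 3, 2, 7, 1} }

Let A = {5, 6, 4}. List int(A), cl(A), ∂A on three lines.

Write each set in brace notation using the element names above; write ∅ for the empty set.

open subsets of A: ∅; so int(A) = ∅
closure: X∖int(X∖A) = X∖{3, 1} = {5, 6, 4, 2, 7}
∂A = {5, 6, 4, 2, 7} minus ∅ = {5, 6, 4, 2, 7}

int(A) = ∅
cl(A)  = {5, 6, 4, 2, 7}
∂A     = {5, 6, 4, 2, 7}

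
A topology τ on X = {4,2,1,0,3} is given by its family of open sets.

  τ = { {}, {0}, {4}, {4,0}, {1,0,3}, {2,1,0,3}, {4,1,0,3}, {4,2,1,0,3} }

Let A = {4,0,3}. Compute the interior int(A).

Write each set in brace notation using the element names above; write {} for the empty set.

{4,0}

interior: largest open inside A is {4,0} (from {}, {4}, {0}, {4,0})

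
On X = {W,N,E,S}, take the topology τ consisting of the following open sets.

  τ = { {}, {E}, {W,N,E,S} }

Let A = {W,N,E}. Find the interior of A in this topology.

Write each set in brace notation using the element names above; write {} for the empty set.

{E}

interior: largest open inside A is {E} (from {}, {E})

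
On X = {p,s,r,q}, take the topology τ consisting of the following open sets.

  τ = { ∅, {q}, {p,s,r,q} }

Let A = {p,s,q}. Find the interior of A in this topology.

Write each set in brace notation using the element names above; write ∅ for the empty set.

open subsets of A: ∅, {q}; so int(A) = {q}

{q}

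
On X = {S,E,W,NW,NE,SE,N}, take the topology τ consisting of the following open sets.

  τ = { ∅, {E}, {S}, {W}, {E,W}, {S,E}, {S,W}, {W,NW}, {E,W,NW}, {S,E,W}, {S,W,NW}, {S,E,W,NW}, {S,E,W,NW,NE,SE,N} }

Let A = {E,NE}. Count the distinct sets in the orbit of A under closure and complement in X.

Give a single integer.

closure: X∖int(X∖A) = X∖{S,W,NW} = {E,NE,SE,N}
Let k=closure and c=complement:
  1. A     = {E,NE}
  2. kA    = {E,NE,SE,N}
  3. cA    = {S,W,NW,SE,N}
  4. ckA   = {S,W,NW}
  5. kcA   = {S,W,NW,NE,SE,N}
  6. ckcA  = {E}
— saturated at 6

6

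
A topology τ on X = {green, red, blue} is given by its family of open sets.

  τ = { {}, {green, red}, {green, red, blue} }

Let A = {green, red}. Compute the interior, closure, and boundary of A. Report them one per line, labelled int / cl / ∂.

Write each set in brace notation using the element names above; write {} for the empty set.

int(A) = {green, red}
cl(A)  = {green, red, blue}
∂A     = {blue}

interior: largest open inside A is {green, red} (from {}, {green, red})
cl via duality: int({blue}) = {}, so X∖{} = {green, red, blue}
cl∖int = {blue}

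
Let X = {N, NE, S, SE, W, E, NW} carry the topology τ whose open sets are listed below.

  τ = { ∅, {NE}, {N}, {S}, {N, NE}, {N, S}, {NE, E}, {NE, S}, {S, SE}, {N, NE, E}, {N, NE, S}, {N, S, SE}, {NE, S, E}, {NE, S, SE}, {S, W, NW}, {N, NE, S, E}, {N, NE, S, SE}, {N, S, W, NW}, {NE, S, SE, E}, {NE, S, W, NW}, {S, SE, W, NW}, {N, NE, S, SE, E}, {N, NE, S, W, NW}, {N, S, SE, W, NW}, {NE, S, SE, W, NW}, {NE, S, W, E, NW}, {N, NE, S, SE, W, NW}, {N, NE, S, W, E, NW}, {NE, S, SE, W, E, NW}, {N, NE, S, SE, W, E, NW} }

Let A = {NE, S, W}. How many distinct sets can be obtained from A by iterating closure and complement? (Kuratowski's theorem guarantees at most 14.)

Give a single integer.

6

cl via duality: int({N, SE, E, NW}) = {N}, so X∖{N} = {NE, S, SE, W, E, NW}
Write k for closure, c for complement:
  1. A     = {NE, S, W}
  2. kA    = {NE, S, SE, W, E, NW}
  3. cA    = {N, SE, E, NW}
  4. ckA   = {N}
  5. kcA   = {N, SE, W, E, NW}
  6. ckcA  = {NE, S}
applying k or c yields no new set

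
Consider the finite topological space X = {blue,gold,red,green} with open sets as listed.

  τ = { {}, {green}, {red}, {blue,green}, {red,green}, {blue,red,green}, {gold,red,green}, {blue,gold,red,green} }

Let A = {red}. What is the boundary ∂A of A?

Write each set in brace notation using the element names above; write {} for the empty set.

interior: largest open inside A is {red} (from {}, {red})
cl via duality: int({blue,gold,green}) = {blue,green}, so X∖{blue,green} = {gold,red}
cl∖int = {gold}

{gold}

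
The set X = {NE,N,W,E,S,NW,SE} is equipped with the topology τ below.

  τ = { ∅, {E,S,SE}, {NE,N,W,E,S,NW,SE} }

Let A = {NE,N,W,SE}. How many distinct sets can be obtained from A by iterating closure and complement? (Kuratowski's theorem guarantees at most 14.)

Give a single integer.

4

closure: X∖int(X∖A) = X∖∅ = {NE,N,W,E,S,NW,SE}
Let k=closure and c=complement:
  1. A     = {NE,N,W,SE}
  2. kA    = {NE,N,W,E,S,NW,SE}
  3. cA    = {E,S,NW}
  4. ckA   = ∅
— saturated at 4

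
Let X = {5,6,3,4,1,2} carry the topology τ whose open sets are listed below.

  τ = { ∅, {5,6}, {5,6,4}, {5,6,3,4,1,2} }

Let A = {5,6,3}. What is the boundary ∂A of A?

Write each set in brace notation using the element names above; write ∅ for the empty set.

opens ⊆ A: ∅, {5,6}; union → int = {5,6}
complement {4,1,2}; its interior ∅; cl(A) = X∖∅ = {5,6,3,4,1,2}
boundary = {5,6,3,4,1,2} ∖ {5,6} = {3,4,1,2}

{3,4,1,2}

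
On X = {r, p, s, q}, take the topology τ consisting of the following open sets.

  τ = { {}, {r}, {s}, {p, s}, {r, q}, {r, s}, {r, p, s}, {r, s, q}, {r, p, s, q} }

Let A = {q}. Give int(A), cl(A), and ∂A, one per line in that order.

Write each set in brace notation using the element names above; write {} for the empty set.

int(A) = {}
cl(A)  = {q}
∂A     = {q}

open subsets of A: {}; so int(A) = {}
closure: X∖int(X∖A) = X∖{r, p, s} = {q}
∂A = {q} minus {} = {q}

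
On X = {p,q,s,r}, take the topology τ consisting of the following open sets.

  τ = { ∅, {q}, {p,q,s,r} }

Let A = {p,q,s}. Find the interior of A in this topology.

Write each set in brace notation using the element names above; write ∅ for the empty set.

U open, U⊆A: ∅, {q}. int(A) = ⋃ = {q}

{q}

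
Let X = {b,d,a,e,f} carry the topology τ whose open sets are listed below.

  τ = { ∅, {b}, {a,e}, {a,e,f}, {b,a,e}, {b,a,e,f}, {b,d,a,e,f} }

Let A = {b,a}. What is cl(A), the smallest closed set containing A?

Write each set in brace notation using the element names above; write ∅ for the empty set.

cl via duality: int({d,e,f}) = ∅, so X∖∅ = {b,d,a,e,f}

{b,d,a,e,f}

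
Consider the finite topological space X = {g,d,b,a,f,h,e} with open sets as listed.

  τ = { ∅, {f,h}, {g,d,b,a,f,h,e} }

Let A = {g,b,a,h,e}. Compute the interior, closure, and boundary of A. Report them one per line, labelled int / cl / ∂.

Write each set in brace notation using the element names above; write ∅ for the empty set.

interior: largest open inside A is ∅ (from ∅)
cl via duality: int({d,f}) = ∅, so X∖∅ = {g,d,b,a,f,h,e}
cl∖int = {g,d,b,a,f,h,e}

int(A) = ∅
cl(A)  = {g,d,b,a,f,h,e}
∂A     = {g,d,b,a,f,h,e}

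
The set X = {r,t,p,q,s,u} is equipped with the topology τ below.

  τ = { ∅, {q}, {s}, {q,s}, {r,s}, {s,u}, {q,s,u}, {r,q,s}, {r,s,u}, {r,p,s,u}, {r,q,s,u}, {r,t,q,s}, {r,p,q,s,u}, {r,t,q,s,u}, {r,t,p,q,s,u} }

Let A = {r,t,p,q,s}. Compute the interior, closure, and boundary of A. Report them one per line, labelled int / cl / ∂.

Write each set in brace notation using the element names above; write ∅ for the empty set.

int(A) = {r,t,q,s}
cl(A)  = {r,t,p,q,s,u}
∂A     = {p,u}

open subsets of A: ∅, {q}, {s}, {q,s}, {r,s}, {r,q,s}, {r,t,q,s}; so int(A) = {r,t,q,s}
closure: X∖int(X∖A) = X∖∅ = {r,t,p,q,s,u}
∂A = {r,t,p,q,s,u} minus {r,t,q,s} = {p,u}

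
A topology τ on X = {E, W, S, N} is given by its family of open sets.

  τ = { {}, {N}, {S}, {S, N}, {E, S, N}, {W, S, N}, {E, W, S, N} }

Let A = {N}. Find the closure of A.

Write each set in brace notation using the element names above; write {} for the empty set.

complement {E, W, S}; its interior {S}; cl(A) = X∖{S} = {E, W, N}

{E, W, N}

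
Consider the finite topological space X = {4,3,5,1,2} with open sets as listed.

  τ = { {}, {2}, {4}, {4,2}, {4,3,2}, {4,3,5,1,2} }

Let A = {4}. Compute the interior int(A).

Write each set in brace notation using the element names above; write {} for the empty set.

interior: largest open inside A is {4} (from {}, {4})

{4}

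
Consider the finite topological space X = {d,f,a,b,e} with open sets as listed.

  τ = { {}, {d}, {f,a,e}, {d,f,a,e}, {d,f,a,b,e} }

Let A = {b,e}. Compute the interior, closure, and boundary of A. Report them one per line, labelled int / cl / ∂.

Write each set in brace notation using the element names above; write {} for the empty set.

int(A) = {}
cl(A)  = {f,a,b,e}
∂A     = {f,a,b,e}

opens ⊆ A: {}; union → int = {}
complement {d,f,a}; its interior {d}; cl(A) = X∖{d} = {f,a,b,e}
boundary = {f,a,b,e} ∖ {} = {f,a,b,e}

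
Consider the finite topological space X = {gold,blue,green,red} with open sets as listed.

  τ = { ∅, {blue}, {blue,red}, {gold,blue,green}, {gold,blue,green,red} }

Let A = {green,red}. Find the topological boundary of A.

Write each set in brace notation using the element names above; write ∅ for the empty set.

opens ⊆ A: ∅; union → int = ∅
complement {gold,blue}; its interior {blue}; cl(A) = X∖{blue} = {gold,green,red}
boundary = {gold,green,red} ∖ ∅ = {gold,green,red}

{gold,green,red}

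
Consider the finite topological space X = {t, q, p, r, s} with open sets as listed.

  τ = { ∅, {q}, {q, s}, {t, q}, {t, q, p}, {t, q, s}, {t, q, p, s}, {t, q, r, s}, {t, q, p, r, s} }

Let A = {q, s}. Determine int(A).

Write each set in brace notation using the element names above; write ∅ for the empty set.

U open, U⊆A: ∅, {q}, {q, s}. int(A) = ⋃ = {q, s}

{q, s}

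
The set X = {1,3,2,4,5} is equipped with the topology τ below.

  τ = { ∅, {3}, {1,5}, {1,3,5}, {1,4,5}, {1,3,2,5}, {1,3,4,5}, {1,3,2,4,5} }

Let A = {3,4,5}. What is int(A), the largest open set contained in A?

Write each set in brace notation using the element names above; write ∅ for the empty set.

opens ⊆ A: ∅, {3}; union → int = {3}

{3}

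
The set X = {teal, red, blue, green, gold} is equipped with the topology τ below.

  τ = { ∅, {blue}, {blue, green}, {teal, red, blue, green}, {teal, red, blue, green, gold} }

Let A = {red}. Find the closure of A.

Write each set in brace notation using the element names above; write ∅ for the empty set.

complement {teal, blue, green, gold}; its interior {blue, green}; cl(A) = X∖{blue, green} = {teal, red, gold}

{teal, red, gold}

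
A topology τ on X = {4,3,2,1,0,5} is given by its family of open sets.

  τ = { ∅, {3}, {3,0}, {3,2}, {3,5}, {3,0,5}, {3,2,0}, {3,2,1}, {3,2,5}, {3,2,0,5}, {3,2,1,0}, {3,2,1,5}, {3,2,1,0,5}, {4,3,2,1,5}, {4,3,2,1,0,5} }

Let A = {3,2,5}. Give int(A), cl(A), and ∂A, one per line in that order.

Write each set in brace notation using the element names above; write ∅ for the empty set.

int(A) = {3,2,5}
cl(A)  = {4,3,2,1,0,5}
∂A     = {4,1,0}

opens ⊆ A: ∅, {3}, {3,2}, {3,5}, {3,2,5}; union → int = {3,2,5}
complement {4,1,0}; its interior ∅; cl(A) = X∖∅ = {4,3,2,1,0,5}
boundary = {4,3,2,1,0,5} ∖ {3,2,5} = {4,1,0}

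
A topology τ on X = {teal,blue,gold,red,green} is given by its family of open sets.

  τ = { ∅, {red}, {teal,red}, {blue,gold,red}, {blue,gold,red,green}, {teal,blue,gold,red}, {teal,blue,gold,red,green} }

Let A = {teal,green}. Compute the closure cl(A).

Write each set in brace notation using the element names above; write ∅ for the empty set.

{teal,green}

X∖A={blue,gold,red}, int(X∖A)={blue,gold,red}, hence cl(A)={teal,green}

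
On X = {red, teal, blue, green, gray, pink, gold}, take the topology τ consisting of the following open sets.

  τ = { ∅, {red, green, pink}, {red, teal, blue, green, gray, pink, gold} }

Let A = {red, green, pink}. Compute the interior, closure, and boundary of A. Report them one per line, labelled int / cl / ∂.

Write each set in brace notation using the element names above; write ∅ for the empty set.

int(A) = {red, green, pink}
cl(A)  = {red, teal, blue, green, gray, pink, gold}
∂A     = {teal, blue, gray, gold}

open subsets of A: ∅, {red, green, pink}; so int(A) = {red, green, pink}
closure: X∖int(X∖A) = X∖∅ = {red, teal, blue, green, gray, pink, gold}
∂A = {red, teal, blue, green, gray, pink, gold} minus {red, green, pink} = {teal, blue, gray, gold}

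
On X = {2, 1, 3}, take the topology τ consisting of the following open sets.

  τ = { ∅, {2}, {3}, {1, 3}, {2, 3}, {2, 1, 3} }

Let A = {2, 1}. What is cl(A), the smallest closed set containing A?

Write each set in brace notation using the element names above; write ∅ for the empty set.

closure: X∖int(X∖A) = X∖{3} = {2, 1}

{2, 1}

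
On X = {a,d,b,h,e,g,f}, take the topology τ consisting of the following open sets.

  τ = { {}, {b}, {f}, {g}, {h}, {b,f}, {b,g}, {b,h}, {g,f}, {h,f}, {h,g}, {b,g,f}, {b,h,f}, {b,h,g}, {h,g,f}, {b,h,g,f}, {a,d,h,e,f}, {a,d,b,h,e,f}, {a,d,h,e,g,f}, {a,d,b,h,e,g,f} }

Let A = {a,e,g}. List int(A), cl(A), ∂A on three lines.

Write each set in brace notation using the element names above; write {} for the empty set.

int(A) = {g}
cl(A)  = {a,d,e,g}
∂A     = {a,d,e}

opens ⊆ A: {}, {g}; union → int = {g}
complement {d,b,h,f}; its interior {b,h,f}; cl(A) = X∖{b,h,f} = {a,d,e,g}
boundary = {a,d,e,g} ∖ {g} = {a,d,e}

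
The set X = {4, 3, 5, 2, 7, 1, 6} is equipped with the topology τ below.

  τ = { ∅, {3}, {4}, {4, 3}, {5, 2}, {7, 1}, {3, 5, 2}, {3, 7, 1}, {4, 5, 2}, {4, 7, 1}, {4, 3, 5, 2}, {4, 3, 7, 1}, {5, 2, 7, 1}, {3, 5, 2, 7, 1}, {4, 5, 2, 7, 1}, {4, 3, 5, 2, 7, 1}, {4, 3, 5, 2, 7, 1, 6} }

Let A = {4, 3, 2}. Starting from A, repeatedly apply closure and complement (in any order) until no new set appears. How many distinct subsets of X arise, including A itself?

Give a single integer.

X∖A={5, 7, 1, 6}, int(X∖A)={7, 1}, hence cl(A)={4, 3, 5, 2, 6}
Orbit (k=closure, c=complement):
  1. A     = {4, 3, 2}
  2. kA    = {4, 3, 5, 2, 6}
  3. cA    = {5, 7, 1, 6}
  4. ckA   = {7, 1}
  5. kcA   = {5, 2, 7, 1, 6}
  6. kckA  = {7, 1, 6}
  7. ckcA  = {4, 3}
  8. ckckA = {4, 3, 5, 2}
  9. kckcA = {4, 3, 6}
  10. ckckcA = {5, 2, 7, 1}
(closed under both — stop)

10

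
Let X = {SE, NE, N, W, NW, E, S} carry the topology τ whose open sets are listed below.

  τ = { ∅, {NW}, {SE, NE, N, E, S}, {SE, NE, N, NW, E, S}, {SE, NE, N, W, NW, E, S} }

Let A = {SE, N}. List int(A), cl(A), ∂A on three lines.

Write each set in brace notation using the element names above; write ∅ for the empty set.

int(A) = ∅
cl(A)  = {SE, NE, N, W, E, S}
∂A     = {SE, NE, N, W, E, S}

interior: largest open inside A is ∅ (from ∅)
cl via duality: int({NE, W, NW, E, S}) = {NW}, so X∖{NW} = {SE, NE, N, W, E, S}
cl∖int = {SE, NE, N, W, E, S}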